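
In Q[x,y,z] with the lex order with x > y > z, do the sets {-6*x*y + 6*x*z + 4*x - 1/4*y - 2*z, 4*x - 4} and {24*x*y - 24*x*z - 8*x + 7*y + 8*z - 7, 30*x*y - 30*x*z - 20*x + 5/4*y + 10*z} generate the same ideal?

No, the ideals differ.

Since reduced Gröbner bases are canonical representatives of ideals under a given ordering, it suffices to compute and compare them.
Buchberger on the first generating set:
f_1 = -6*x*y + 6*x*z + 4*x - 1/4*y - 2*z, LT = x*y.
f_2 = 4*x - 4, LT = x.

S(f_1,f_2): lcm = x*y. S = -x*z - 2/3*x + 25/24*y + 1/3*z.
  leading term x*z: subtract (-1/4*z)·f_2 from -x*z - 2/3*x + 25/24*y + 1/3*z → -2/3*x + 25/24*y - 2/3*z
  leading term x: subtract (-1/6)·f_2 from -2/3*x + 25/24*y - 2/3*z → 25/24*y - 2/3*z - 2/3
  leading term y: no divisor's leading term divides it; move 25/24*y to the remainder.
  leading term z: no divisor's leading term divides it; move -2/3*z to the remainder.
  leading term 1: no divisor's leading term divides it; move -2/3 to the remainder.
  remainder 25/24*y - 2/3*z - 2/3 ≠ 0; add g_3 = 25/24*y - 2/3*z - 2/3 to the basis.

S(f_1,g_3): lcm = x*y. S = -9/25*x*z - 2/75*x + 1/24*y + 1/3*z.
  leading term x*z: subtract (-9/100*z)·f_2 from -9/25*x*z - 2/75*x + 1/24*y + 1/3*z → -2/75*x + 1/24*y - 2/75*z
  leading term x: subtract (-1/150)·f_2 from -2/75*x + 1/24*y - 2/75*z → 1/24*y - 2/75*z - 2/75
  leading term y: subtract (1/25)·g_3 from 1/24*y - 2/75*z - 2/75 → 0
  remainder 0.

S(f_2,g_3): leading monomials are coprime, so the S-polynomial reduces to 0 (Buchberger's first criterion).
Every S-polynomial of the final basis reduces to 0, so we have a Gröbner basis.
Inter-reduce: drop elements whose leading term is divisible by another's, tail-reduce, and make monic.
Reduced Gröbner basis: {x - 1, y - 16/25*z - 16/25}.

Buchberger on the second generating set:
h_1 = 24*x*y - 24*x*z - 8*x + 7*y + 8*z - 7, LT = x*y.
h_2 = 30*x*y - 30*x*z - 20*x + 5/4*y + 10*z, LT = x*y.

S(h_1,h_2): lcm = x*y. S = 1/3*x + 1/4*y - 7/24.
  leading term x: no divisor's leading term divides it; move 1/3*x to the remainder.
  leading term y: no divisor's leading term divides it; move 1/4*y to the remainder.
  leading term 1: no divisor's leading term divides it; move -7/24 to the remainder.
  remainder 1/3*x + 1/4*y - 7/24 ≠ 0; add k_3 = 1/3*x + 1/4*y - 7/24 to the basis.

S(h_1,k_3): lcm = x*y. S = -x*z - 1/3*x - 3/4*y**2 + 7/6*y + 1/3*z - 7/24.
  leading term x*z: subtract (-3*z)·k_3 from -x*z - 1/3*x - 3/4*y**2 + 7/6*y + 1/3*z - 7/24 → -1/3*x - 3/4*y**2 + 3/4*y*z + 7/6*y - 13/24*z - 7/24
  leading term x: subtract (-1)·k_3 from -1/3*x - 3/4*y**2 + 3/4*y*z + 7/6*y - 13/24*z - 7/24 → -3/4*y**2 + 3/4*y*z + 17/12*y - 13/24*z - 7/12
  leading term y**2: no divisor's leading term divides it; move -3/4*y**2 to the remainder.
  leading term y*z: no divisor's leading term divides it; move 3/4*y*z to the remainder.
  leading term y: no divisor's leading term divides it; move 17/12*y to the remainder.
  leading term z: no divisor's leading term divides it; move -13/24*z to the remainder.
  leading term 1: no divisor's leading term divides it; move -7/12 to the remainder.
  remainder -3/4*y**2 + 3/4*y*z + 17/12*y - 13/24*z - 7/12 ≠ 0; add k_4 = -3/4*y**2 + 3/4*y*z + 17/12*y - 13/24*z - 7/12 to the basis.

S(h_2,k_3): lcm = x*y. S = -x*z - 2/3*x - 3/4*y**2 + 11/12*y + 1/3*z.
  leading term x*z: subtract (-3*z)·k_3 from -x*z - 2/3*x - 3/4*y**2 + 11/12*y + 1/3*z → -2/3*x - 3/4*y**2 + 3/4*y*z + 11/12*y - 13/24*z
  leading term x: subtract (-2)·k_3 from -2/3*x - 3/4*y**2 + 3/4*y*z + 11/12*y - 13/24*z → -3/4*y**2 + 3/4*y*z + 17/12*y - 13/24*z - 7/12
  leading term y**2: subtract (1)·k_4 from -3/4*y**2 + 3/4*y*z + 17/12*y - 13/24*z - 7/12 → 0
  remainder 0.

S(h_1,k_4): lcm = x*y**2. S = 14/9*x*y - 13/18*x*z - 7/9*x + 7/24*y**2 + 1/3*y*z - 7/24*y.
  leading term x*y: subtract (7/108)·h_1 from 14/9*x*y - 13/18*x*z - 7/9*x + 7/24*y**2 + 1/3*y*z - 7/24*y → 5/6*x*z - 7/27*x + 7/24*y**2 + 1/3*y*z - 161/216*y - 14/27*z + 49/108
  leading term x*z: subtract (5/2*z)·k_3 from 5/6*x*z - 7/27*x + 7/24*y**2 + 1/3*y*z - 161/216*y - 14/27*z + 49/108 → -7/27*x + 7/24*y**2 - 7/24*y*z - 161/216*y + 91/432*z + 49/108
  leading term x: subtract (-7/9)·k_3 from -7/27*x + 7/24*y**2 - 7/24*y*z - 161/216*y + 91/432*z + 49/108 → 7/24*y**2 - 7/24*y*z - 119/216*y + 91/432*z + 49/216
  leading term y**2: subtract (-7/18)·k_4 from 7/24*y**2 - 7/24*y*z - 119/216*y + 91/432*z + 49/216 → 0
  remainder 0.

S(h_2,k_4): lcm = x*y**2. S = 11/9*x*y - 13/18*x*z - 7/9*x + 1/24*y**2 + 1/3*y*z.
  leading term x*y: subtract (11/216)·h_1 from 11/9*x*y - 13/18*x*z - 7/9*x + 1/24*y**2 + 1/3*y*z → 1/2*x*z - 10/27*x + 1/24*y**2 + 1/3*y*z - 77/216*y - 11/27*z + 77/216
  leading term x*z: subtract (3/2*z)·k_3 from 1/2*x*z - 10/27*x + 1/24*y**2 + 1/3*y*z - 77/216*y - 11/27*z + 77/216 → -10/27*x + 1/24*y**2 - 1/24*y*z - 77/216*y + 13/432*z + 77/216
  leading term x: subtract (-10/9)·k_3 from -10/27*x + 1/24*y**2 - 1/24*y*z - 77/216*y + 13/432*z + 77/216 → 1/24*y**2 - 1/24*y*z - 17/216*y + 13/432*z + 7/216
  leading term y**2: subtract (-1/18)·k_4 from 1/24*y**2 - 1/24*y*z - 17/216*y + 13/432*z + 7/216 → 0
  remainder 0.

S(k_3,k_4): leading monomials are coprime, so the S-polynomial reduces to 0 (Buchberger's first criterion).
Every S-polynomial of the final basis reduces to 0, so we have a Gröbner basis.
Inter-reduce: drop elements whose leading term is divisible by another's, tail-reduce, and make monic.
Reduced Gröbner basis: {x + 3/4*y - 7/8, y**2 - y*z - 17/9*y + 13/18*z + 7/9}.

The bases are distinct; the ideals are different.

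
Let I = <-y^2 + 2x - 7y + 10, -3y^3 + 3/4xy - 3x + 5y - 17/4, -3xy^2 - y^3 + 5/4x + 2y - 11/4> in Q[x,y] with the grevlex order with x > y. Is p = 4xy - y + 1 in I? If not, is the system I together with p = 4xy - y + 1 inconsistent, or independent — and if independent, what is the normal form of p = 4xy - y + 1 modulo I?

First compute the reduced Gröbner basis of I by Buchberger's algorithm.
f_1 = -y^2 + 2x - 7y + 10, LT = y^2.
f_2 = -3y^3 + 3/4xy - 3x + 5y - 17/4, LT = y^3.
f_3 = -3xy^2 - y^3 + 5/4x + 2y - 11/4, LT = xy^2.

S(f_1,f_2): lcm = y^3. S = -7/4xy + 7y^2 - x - 25/3y - 17/12.
  leading term xy: no divisor's leading term divides it; move -7/4xy to the remainder.
  leading term y^2: subtract (-7)·f_1 from 7y^2 - x - 25/3y - 17/12 → 13x - 172/3y + 823/12
  leading term x: no divisor's leading term divides it; move 13x to the remainder.
  leading term y: no divisor's leading term divides it; move -172/3y to the remainder.
  leading term 1: no divisor's leading term divides it; move 823/12 to the remainder.
  remainder -7/4xy + 13x - 172/3y + 823/12 ≠ 0; add h_4 = -7/4xy + 13x - 172/3y + 823/12 to the basis.

S(f_1,f_3): lcm = xy^2. S = -1/3y^3 - 2x^2 + 7xy - 115/12x + 2/3y - 11/12.
  leading term y^3: subtract (1/3y)·f_1 from -1/3y^3 - 2x^2 + 7xy - 115/12x + 2/3y - 11/12 → -2x^2 + 19/3xy + 7/3y^2 - 115/12x - 8/3y - 11/12
  leading term x^2: no divisor's leading term divides it; move -2x^2 to the remainder.
  leading term xy: subtract (-76/21)·h_4 from 19/3xy + 7/3y^2 - 115/12x - 8/3y - 11/12 → 7/3y^2 + 1049/28x - 13240/63y + 62317/252
  leading term y^2: subtract (-7/3)·f_1 from 7/3y^2 + 1049/28x - 13240/63y + 62317/252 → 3539/84x - 14269/63y + 68197/252
  leading term x: no divisor's leading term divides it; move 3539/84x to the remainder.
  leading term y: no divisor's leading term divides it; move -14269/63y to the remainder.
  leading term 1: no divisor's leading term divides it; move 68197/252 to the remainder.
  remainder -2x^2 + 3539/84x - 14269/63y + 68197/252 ≠ 0; add h_5 = -2x^2 + 3539/84x - 14269/63y + 68197/252 to the basis.

S(f_2,f_3): lcm = xy^3. S = -1/3y^4 - 1/4x^2y + x^2 - 5/4xy + 2/3y^2 + 17/12x - 11/12y.
  leading term y^4: subtract (1/3y^2)·f_1 from -1/3y^4 - 1/4x^2y + x^2 - 5/4xy + 2/3y^2 + 17/12x - 11/12y → -1/4x^2y - 2/3xy^2 + 7/3y^3 + x^2 - 5/4xy - 8/3y^2 + 17/12x - 11/12y
  leading term x^2y: subtract (1/7x)·h_4 from -1/4x^2y - 2/3xy^2 + 7/3y^3 + x^2 - 5/4xy - 8/3y^2 + 17/12x - 11/12y → -2/3xy^2 + 7/3y^3 - 6/7x^2 + 583/84xy - 8/3y^2 - 176/21x - 11/12y
  leading term xy^2: subtract (2/3x)·f_1 from -2/3xy^2 + 7/3y^3 - 6/7x^2 + 583/84xy - 8/3y^2 - 176/21x - 11/12y → 7/3y^3 - 46/21x^2 + 325/28xy - 8/3y^2 - 316/21x - 11/12y
  leading term y^3: subtract (-7/3y)·f_1 from 7/3y^3 - 46/21x^2 + 325/28xy - 8/3y^2 - 316/21x - 11/12y → -46/21x^2 + 1367/84xy - 19y^2 - 316/21x + 269/12y
  leading term x^2: subtract (23/21)·h_5 from -46/21x^2 + 1367/84xy - 19y^2 - 316/21x + 269/12y → 1367/84xy - 19y^2 - 107941/1764x + 1431377/5292y - 1568531/5292
  leading term xy: subtract (-1367/147)·h_4 from 1367/84xy - 19y^2 - 107941/1764x + 1431377/5292y - 1568531/5292 → -19y^2 + 105311/1764x - 1390111/5292y + 451648/1323
  leading term y^2: subtract (19)·f_1 from -19y^2 + 105311/1764x - 1390111/5292y + 451648/1323 → 38279/1764x - 686275/5292y + 200278/1323
  leading term x: no divisor's leading term divides it; move 38279/1764x to the remainder.
  leading term y: no divisor's leading term divides it; move -686275/5292y to the remainder.
  leading term 1: no divisor's leading term divides it; move 200278/1323 to the remainder.
  remainder 38279/1764x - 686275/5292y + 200278/1323 ≠ 0; add h_6 = 38279/1764x - 686275/5292y + 200278/1323 to the basis.

S(f_1,h_4): lcm = xy^2. S = -2x^2 + 101/7xy - 688/21y^2 - 10x + 823/21y.
  leading term x^2: subtract (1)·h_5 from -2x^2 + 101/7xy - 688/21y^2 - 10x + 823/21y → 101/7xy - 688/21y^2 - 4379/84x + 16738/63y - 68197/252
  leading term xy: subtract (-404/49)·h_4 from 101/7xy - 688/21y^2 - 4379/84x + 16738/63y - 68197/252 → -688/21y^2 + 32371/588x - 91298/441y + 520097/1764
  leading term y^2: subtract (688/21)·f_1 from -688/21y^2 + 32371/588x - 91298/441y + 520097/1764 → -6157/588x + 9838/441y - 57823/1764
  leading term x: subtract (-18471/38279)·h_6 from -6157/588x + 9838/441y - 57823/1764 → -388434281/9646308y + 388434281/9646308
  leading term y: no divisor's leading term divides it; move -388434281/9646308y to the remainder.
  leading term 1: no divisor's leading term divides it; move 388434281/9646308 to the remainder.
  remainder -388434281/9646308y + 388434281/9646308 ≠ 0; add h_7 = -388434281/9646308y + 388434281/9646308 to the basis.

The other S-polynomials (S(f_2,h_4), S(f_3,h_4), S(f_1,h_5), S(f_2,h_5), S(f_3,h_5), S(h_4,h_5), S(f_1,h_6), S(f_2,h_6), S(f_3,h_6), S(h_4,h_6), S(h_5,h_6), S(f_1,h_7), S(f_2,h_7), S(f_3,h_7), S(h_4,h_7), S(h_5,h_7), S(h_6,h_7)) all reduce to 0 modulo the current basis, so we have a Gröbner basis.
Inter-reduce: drop elements whose leading term is divisible by another's, tail-reduce, and make monic.
Reduced Gröbner basis: {x + 1, y - 1}.
Label its elements g_1 = x + 1, g_2 = y - 1.

Reduce p = 4xy - y + 1 modulo G:
  leading term xy: subtract (4y)·g_1 from 4xy - y + 1 → -5y + 1
  leading term y: subtract (-5)·g_2 from -5y + 1 → -4
  leading term 1: no divisor's leading term divides it; move -4 to the remainder.
  normal form = -4.
The normal form is nonzero, so p ∉ I. Since p minus its normal form lies in I, I + (p) = I + (r) where r = -4; decide whether this ideal is the whole ring.
Here r = -4 is a nonzero constant, hence a unit: 1 ∈ I + (p), the Gröbner basis of I + (p) is {1}, and the enlarged system has no common solution — adjoining p is inconsistent.

Ideal membership is decidable via reduction modulo a Gröbner basis.

Adjoining 4xy - y + 1 makes the ideal the whole ring: the system is inconsistent.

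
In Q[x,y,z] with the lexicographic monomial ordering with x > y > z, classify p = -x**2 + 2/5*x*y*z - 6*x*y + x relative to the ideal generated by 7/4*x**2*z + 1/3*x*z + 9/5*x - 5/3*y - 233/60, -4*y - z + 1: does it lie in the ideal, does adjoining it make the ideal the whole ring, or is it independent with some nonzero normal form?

-x**2 + 2/5*x*y*z - 6*x*y + x is independent of I; its normal form modulo I is -x**2 - 1/10*x*z**2 + 8/5*x*z - 1/2*x.

First compute the reduced Gröbner basis of I by Buchberger's algorithm.
f_1 = 7/4*x**2*z + 1/3*x*z + 9/5*x - 5/3*y - 233/60, LT = x**2*z.
f_2 = -4*y - z + 1, LT = y.

The S-polynomials (S(f_1,f_2)) all reduce to 0 modulo the current basis, so we have a Gröbner basis.
Inter-reduce: drop elements whose leading term is divisible by another's, tail-reduce, and make monic.
Reduced Gröbner basis: {x**2*z + 4/21*x*z + 36/35*x + 5/21*z - 86/35, y + 1/4*z - 1/4}.
Label its elements g_1 = x**2*z + 4/21*x*z + 36/35*x + 5/21*z - 86/35, g_2 = y + 1/4*z - 1/4.

Reduce p = -x**2 + 2/5*x*y*z - 6*x*y + x modulo G:
  leading term x**2: no divisor's leading term divides it; move -x**2 to the remainder.
  leading term x*y*z: subtract (2/5*x*z)·g_2 from 2/5*x*y*z - 6*x*y + x → -6*x*y - 1/10*x*z**2 + 1/10*x*z + x
  leading term x*y: subtract (-6*x)·g_2 from -6*x*y - 1/10*x*z**2 + 1/10*x*z + x → -1/10*x*z**2 + 8/5*x*z - 1/2*x
  leading term x*z**2: no divisor's leading term divides it; move -1/10*x*z**2 to the remainder.
  leading term x*z: no divisor's leading term divides it; move 8/5*x*z to the remainder.
  leading term x: no divisor's leading term divides it; move -1/2*x to the remainder.
  normal form = -x**2 - 1/10*x*z**2 + 8/5*x*z - 1/2*x.
The normal form is nonzero, so p ∉ I. Since p minus its normal form lies in I, I + (p) = I + (r) where r = -x**2 - 1/10*x*z**2 + 8/5*x*z - 1/2*x; decide whether this ideal is the whole ring.
Run Buchberger on G together with r (pairs among the g_i already reduce to 0 since G is a Gröbner basis):
g_1 = x**2*z + 4/21*x*z + 36/35*x + 5/21*z - 86/35, LT = x**2*z.
g_2 = y + 1/4*z - 1/4, LT = y.
r = -x**2 - 1/10*x*z**2 + 8/5*x*z - 1/2*x, LT = x**2.

S(g_1,r): lcm = x**2*z. S = -1/10*x*z**3 + 8/5*x*z**2 - 13/42*x*z + 36/35*x + 5/21*z - 86/35.
  reduce S modulo (g_1, g_2, r):
  remainder -1/10*x*z**3 + 8/5*x*z**2 - 13/42*x*z + 36/35*x + 5/21*z - 86/35 ≠ 0; add m_4 = -1/10*x*z**3 + 8/5*x*z**2 - 13/42*x*z + 36/35*x + 5/21*z - 86/35 to the basis.

S(g_1,m_4): lcm = x**2*z**3. S = 16*x**2*z**2 - 65/21*x**2*z + 72/7*x**2 + 4/21*x*z**3 + 36/35*x*z**2 + 50/21*x*z - 172/7*x + 5/21*z**3 - 86/35*z**2.
  reduce S modulo (g_1, g_2, r, m_4):
  remainder 50/21*x*z - 172/7*x + 5/21*z**3 - 94/15*z**2 + 4253/105*z - 86/7 ≠ 0; add m_5 = 50/21*x*z - 172/7*x + 5/21*z**3 - 94/15*z**2 + 4253/105*z - 86/7 to the basis.

S(m_4,m_5): lcm = x*z**3. S = -142/25*x*z**2 + 65/21*x*z - 72/7*x - 1/10*z**5 + 329/125*z**4 - 4253/250*z**3 + 129/25*z**2 - 50/21*z + 172/7.
  reduce S modulo (g_1, g_2, r, m_4, m_5):
  remainder -63795866/109375*x - 1/10*z**5 + 16/5*z**4 - 2773/105*z**3 - 10393757/234375*z**2 + 998436981/1093750*z - 28647933/109375 ≠ 0; add m_6 = -63795866/109375*x - 1/10*z**5 + 16/5*z**4 - 2773/105*z**3 - 10393757/234375*z**2 + 998436981/1093750*z - 28647933/109375 to the basis.

S(m_4,m_6): lcm = x*z**3. S = -16*x*z**2 + 65/21*x*z - 72/7*x - 21875/127591732*z**8 + 175000/31897933*z**7 - 8665625/191387598*z**6 - 72756299/956937990*z**5 + 998436981/637958660*z**4 - 28647933/63795866*z**3 - 50/21*z + 172/7.
  reduce S modulo (g_1, g_2, r, m_4, m_5, m_6):
  remainder -21875/127591732*z**8 + 175000/31897933*z**7 - 8665625/191387598*z**6 + 101629688/478468995*z**5 - 3869163563/637958660*z**4 + 7945149796/159489665*z**3 - 4201785936/159489665*z**2 + 6126650406/159489665*z - 1786045248/31897933 ≠ 0; add m_7 = -21875/127591732*z**8 + 175000/31897933*z**7 - 8665625/191387598*z**6 + 101629688/478468995*z**5 - 3869163563/637958660*z**4 + 7945149796/159489665*z**3 - 4201785936/159489665*z**2 + 6126650406/159489665*z - 1786045248/31897933 to the basis.

S(m_5,m_6): lcm = x*z. S = -258/25*x - 21875/127591732*z**6 + 175000/31897933*z**5 - 8665625/191387598*z**4 + 2293750/95693799*z**3 - 17016755303/15948966500*z**2 + 66040458712/3987241625*z - 129/25.
  reduce S modulo (g_1, g_2, r, m_4, m_5, m_6, m_7):
  remainder -21875/127591732*z**6 + 462875/63795866*z**5 - 19501625/191387598*z**4 + 47008375/95693799*z**3 - 36021375/127591732*z**2 + 26260375/63795866*z - 16770000/31897933 ≠ 0; add m_8 = -21875/127591732*z**6 + 462875/63795866*z**5 - 19501625/191387598*z**4 + 47008375/95693799*z**3 - 36021375/127591732*z**2 + 26260375/63795866*z - 16770000/31897933 to the basis.

The other S-polynomials (S(g_1,g_2), S(g_2,r), S(g_2,m_4), S(r,m_4), S(g_1,m_5), S(g_2,m_5), S(r,m_5), S(g_1,m_6), S(g_2,m_6), S(r,m_6), S(g_1,m_7), S(g_2,m_7), S(r,m_7), S(m_4,m_7), S(m_5,m_7), S(m_6,m_7), S(g_1,m_8), S(g_2,m_8), S(r,m_8), S(m_4,m_8), S(m_5,m_8), S(m_6,m_8), S(m_7,m_8)) all reduce to 0 modulo the current basis, so we have a Gröbner basis.
Inter-reduce: drop elements whose leading term is divisible by another's, tail-reduce, and make monic.
Reduced Gröbner basis: {x + 21875/127591732*z**5 - 175000/31897933*z**4 + 8665625/191387598*z**3 + 72756299/956937990*z**2 - 998436981/637958660*z + 28647933/63795866, y + 1/4*z - 1/4, z**6 - 1058/25*z**5 + 312026/525*z**4 - 1504268/525*z**3 + 288171/175*z**2 - 420166/175*z + 107328/35}.
The reduced Gröbner basis of I + (p) is {x + 21875/127591732*z**5 - 175000/31897933*z**4 + 8665625/191387598*z**3 + 72756299/956937990*z**2 - 998436981/637958660*z + 28647933/63795866, y + 1/4*z - 1/4, z**6 - 1058/25*z**5 + 312026/525*z**4 - 1504268/525*z**3 + 288171/175*z**2 - 420166/175*z + 107328/35} ≠ {1}, a proper ideal, so the enlarged system stays consistent: p is independent of I, with normal form -x**2 - 1/10*x*z**2 + 8/5*x*z - 1/2*x.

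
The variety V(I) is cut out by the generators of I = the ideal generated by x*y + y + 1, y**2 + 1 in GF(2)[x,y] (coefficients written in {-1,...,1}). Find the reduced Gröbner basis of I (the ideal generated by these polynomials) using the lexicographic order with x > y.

G = {x + y + 1, y**2 + 1}

f_1 = x*y + y + 1, LT = x*y.
f_2 = y**2 + 1, LT = y**2.

S(f_1,f_2): lcm = x*y**2. S = x + y**2 + y.
  leading term x: no divisor's leading term divides it; move x to the remainder.
  leading term y**2: subtract (1)·f_2 from y**2 + y → y + 1
  leading term y: no divisor's leading term divides it; move y to the remainder.
  leading term 1: no divisor's leading term divides it; move 1 to the remainder.
  remainder x + y + 1 ≠ 0; add g_3 = x + y + 1 to the basis.

The other S-polynomials (S(f_1,g_3), S(f_2,g_3)) all reduce to 0 modulo the current basis, so we have a Gröbner basis.
Inter-reduce: drop elements whose leading term is divisible by another's, tail-reduce, and make monic.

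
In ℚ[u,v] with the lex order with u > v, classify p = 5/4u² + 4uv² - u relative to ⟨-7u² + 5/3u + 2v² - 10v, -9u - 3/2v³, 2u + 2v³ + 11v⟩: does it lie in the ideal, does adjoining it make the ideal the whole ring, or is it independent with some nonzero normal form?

5/4u² + 4uv² - u lies in I (it reduces to 0).

First compute the reduced Gröbner basis of I by Buchberger's algorithm.
f_1 = -7u² + 5/3u + 2v² - 10v, LT = u².
f_2 = -9u - 3/2v³, LT = u.
f_3 = 2u + 2v³ + 11v, LT = u.

S(f_1,f_2): lcm = u². S = -⅙uv³ - 5/21u - 2/7v² + 10/7v.
  leading term uv³: subtract (1/54v³)·f_2 from -⅙uv³ - 5/21u - 2/7v² + 10/7v → -5/21u + 1/36v⁶ - 2/7v² + 10/7v
  leading term u: subtract (5/189)·f_2 from -5/21u + 1/36v⁶ - 2/7v² + 10/7v → 1/36v⁶ + 5/126v³ - 2/7v² + 10/7v
  leading term v⁶: no divisor's leading term divides it; move 1/36v⁶ to the remainder.
  leading term v³: no divisor's leading term divides it; move 5/126v³ to the remainder.
  leading term v²: no divisor's leading term divides it; move -2/7v² to the remainder.
  leading term v: no divisor's leading term divides it; move 10/7v to the remainder.
  remainder 1/36v⁶ + 5/126v³ - 2/7v² + 10/7v ≠ 0; add h_4 = 1/36v⁶ + 5/126v³ - 2/7v² + 10/7v to the basis.

S(f_1,f_3): lcm = u². S = -uv³ - 11/2uv - 5/21u - 2/7v² + 10/7v.
  leading term uv³: subtract (1/9v³)·f_2 from -uv³ - 11/2uv - 5/21u - 2/7v² + 10/7v → -11/2uv - 5/21u + ⅙v⁶ - 2/7v² + 10/7v
  leading term uv: subtract (11/18v)·f_2 from -11/2uv - 5/21u + ⅙v⁶ - 2/7v² + 10/7v → -5/21u + ⅙v⁶ + 11/12v⁴ - 2/7v² + 10/7v
  leading term u: subtract (5/189)·f_2 from -5/21u + ⅙v⁶ + 11/12v⁴ - 2/7v² + 10/7v → ⅙v⁶ + 11/12v⁴ + 5/126v³ - 2/7v² + 10/7v
  leading term v⁶: subtract (6)·h_4 from ⅙v⁶ + 11/12v⁴ + 5/126v³ - 2/7v² + 10/7v → 11/12v⁴ - 25/126v³ + 10/7v² - 50/7v
  leading term v⁴: no divisor's leading term divides it; move 11/12v⁴ to the remainder.
  leading term v³: no divisor's leading term divides it; move -25/126v³ to the remainder.
  leading term v²: no divisor's leading term divides it; move 10/7v² to the remainder.
  leading term v: no divisor's leading term divides it; move -50/7v to the remainder.
  remainder 11/12v⁴ - 25/126v³ + 10/7v² - 50/7v ≠ 0; add h_5 = 11/12v⁴ - 25/126v³ + 10/7v² - 50/7v to the basis.

S(f_2,f_3): lcm = u. S = -⅚v³ - 11/2v.
  leading term v³: no divisor's leading term divides it; move -⅚v³ to the remainder.
  leading term v: no divisor's leading term divides it; move -11/2v to the remainder.
  remainder -⅚v³ - 11/2v ≠ 0; add h_6 = -⅚v³ - 11/2v to the basis.

S(h_4,h_5): lcm = v⁶. S = 50/231v⁵ - 120/77v⁴ + 710/77v³ - 72/7v² + 360/7v.
  leading term v⁵: subtract (200/847v)·h_5 from 50/231v⁵ - 120/77v⁴ + 710/77v³ - 72/7v² + 360/7v → -80660/53361v⁴ + 52670/5929v³ - 50984/5929v² + 360/7v
  leading term v⁴: subtract (-322640/195657)·h_5 from -80660/53361v⁴ + 52670/5929v³ - 50984/5929v² + 360/7v → 105467930/12326391v³ - 8550904/1369599v² + 54304520/1369599v
  leading term v³: subtract (-42187172/4108797)·h_6 from 105467930/12326391v³ - 8550904/1369599v² + 54304520/1369599v → -8550904/1369599v² - 9873698/586971v
  leading term v²: no divisor's leading term divides it; move -8550904/1369599v² to the remainder.
  leading term v: no divisor's leading term divides it; move -9873698/586971v to the remainder.
  remainder -8550904/1369599v² - 9873698/586971v ≠ 0; add h_7 = -8550904/1369599v² - 9873698/586971v to the basis.

S(h_5,h_6): lcm = v⁴. S = -50/231v³ - 1941/385v² - 600/77v.
  leading term v³: subtract (20/77)·h_6 from -50/231v³ - 1941/385v² - 600/77v → -1941/385v² - 70/11v
  leading term v²: subtract (34524567/42754520)·h_7 from -1941/385v² - 70/11v → 154339373/21377260v
  leading term v: no divisor's leading term divides it; move 154339373/21377260v to the remainder.
  remainder 154339373/21377260v ≠ 0; add h_8 = 154339373/21377260v to the basis.

The other S-polynomials (S(f_1,h_4), S(f_2,h_4), S(f_3,h_4), S(f_1,h_5), S(f_2,h_5), S(f_3,h_5), S(f_1,h_6), S(f_2,h_6), S(f_3,h_6), S(h_4,h_6), S(f_1,h_7), S(f_2,h_7), S(f_3,h_7), S(h_4,h_7), S(h_5,h_7), S(h_6,h_7), S(f_1,h_8), S(f_2,h_8), S(f_3,h_8), S(h_4,h_8), S(h_5,h_8), S(h_6,h_8), S(h_7,h_8)) all reduce to 0 modulo the current basis, so we have a Gröbner basis.
Inter-reduce: drop elements whose leading term is divisible by another's, tail-reduce, and make monic.
Reduced Gröbner basis: {u, v}.
Label its elements g_1 = u, g_2 = v.

Reduce p = 5/4u² + 4uv² - u modulo G:
  leading term u²: subtract (5/4u)·g_1 from 5/4u² + 4uv² - u → 4uv² - u
  leading term uv²: subtract (4v²)·g_1 from 4uv² - u → -u
  leading term u: subtract (-1)·g_1 from -u → 0
  normal form = 0.
Since the normal form is 0, p ∈ I.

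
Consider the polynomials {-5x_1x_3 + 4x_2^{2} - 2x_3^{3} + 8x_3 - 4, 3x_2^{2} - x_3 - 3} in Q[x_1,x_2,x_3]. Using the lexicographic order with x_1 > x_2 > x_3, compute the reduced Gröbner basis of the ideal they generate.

G = {x_1x_3 + \tfrac{2}{5}x_3^{3} - \tfrac{28}{15}x_3, x_2^{2} - \tfrac{1}{3}x_3 - 1}

This is the nonlinear analogue of row-reducing a linear system.

f_1 = -5x_1x_3 + 4x_2^{2} - 2x_3^{3} + 8x_3 - 4, LT = x_1x_3.
f_2 = 3x_2^{2} - x_3 - 3, LT = x_2^{2}.

The S-polynomials (S(f_1,f_2)) all reduce to 0 modulo the current basis, so we have a Gröbner basis.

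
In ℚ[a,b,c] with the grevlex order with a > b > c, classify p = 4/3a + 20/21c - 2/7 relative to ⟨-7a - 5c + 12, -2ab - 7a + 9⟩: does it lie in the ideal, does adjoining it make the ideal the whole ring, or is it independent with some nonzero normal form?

First compute the reduced Gröbner basis of I by Buchberger's algorithm.
f_1 = -7a - 5c + 12, LT = a.
f_2 = -2ab - 7a + 9, LT = ab.

S(f_1,f_2): lcm = ab. S = 5/7bc - 7/2a - 12/7b + 9/2.
  reduce S modulo (f_1, f_2):
  remainder 5/7bc - 12/7b + 5/2c - 3/2 ≠ 0; add h_3 = 5/7bc - 12/7b + 5/2c - 3/2 to the basis.

The other S-polynomials (S(f_1,h_3), S(f_2,h_3)) all reduce to 0 modulo the current basis, so we have a Gröbner basis.
Inter-reduce: drop elements whose leading term is divisible by another's, tail-reduce, and make monic.
Reduced Gröbner basis: {bc - 12/5b + 7/2c - 21/10, a + 5/7c - 12/7}.
Label its elements g_1 = bc - 12/5b + 7/2c - 21/10, g_2 = a + 5/7c - 12/7.

Reduce p = 4/3a + 20/21c - 2/7 modulo G:
  leading term a: subtract (4/3)·g_2 from 4/3a + 20/21c - 2/7 → 2
  leading term 1: no divisor's leading term divides it; move 2 to the remainder.
  normal form = 2.
The normal form is nonzero, so p ∉ I. Since p minus its normal form lies in I, I + (p) = I + (r) where r = 2; decide whether this ideal is the whole ring.
Here r = 2 is a nonzero constant, hence a unit: 1 ∈ I + (p), the Gröbner basis of I + (p) is {1}, and the enlarged system has no common solution — adjoining p is inconsistent.

Adjoining 4/3a + 20/21c - 2/7 makes the ideal the whole ring: the system is inconsistent.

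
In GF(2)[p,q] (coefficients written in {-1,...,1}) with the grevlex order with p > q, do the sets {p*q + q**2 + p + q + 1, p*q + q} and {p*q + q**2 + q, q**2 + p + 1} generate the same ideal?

Equality of ideals is decidable: compute both reduced Gröbner bases (unique for the ordering) and check whether they agree.
Buchberger on the first generating set:
f_1 = p*q + q**2 + p + q + 1, LT = p*q.
f_2 = p*q + q, LT = p*q.

S(f_1,f_2): lcm = p*q. S = q**2 + p + 1.
  leading term q**2: no divisor's leading term divides it; move q**2 to the remainder.
  leading term p: no divisor's leading term divides it; move p to the remainder.
  leading term 1: no divisor's leading term divides it; move 1 to the remainder.
  remainder q**2 + p + 1 ≠ 0; add g_3 = q**2 + p + 1 to the basis.

S(f_1,g_3): lcm = p*q**2. S = q**3 + p**2 + p*q + q**2 + p + q.
  leading term q**3: subtract (q)·g_3 from q**3 + p**2 + p*q + q**2 + p + q → p**2 + q**2 + p
  leading term p**2: no divisor's leading term divides it; move p**2 to the remainder.
  leading term q**2: subtract (1)·g_3 from q**2 + p → 1
  leading term 1: no divisor's leading term divides it; move 1 to the remainder.
  remainder p**2 + 1 ≠ 0; add g_4 = p**2 + 1 to the basis.

The other S-polynomials (S(f_2,g_3), S(f_1,g_4), S(f_2,g_4), S(g_3,g_4)) all reduce to 0 modulo the current basis, so we have a Gröbner basis.
Inter-reduce: drop elements whose leading term is divisible by another's, tail-reduce, and make monic.
Reduced Gröbner basis: {p**2 + 1, p*q + q, q**2 + p + 1}.

Buchberger on the second generating set:
h_1 = p*q + q**2 + q, LT = p*q.
h_2 = q**2 + p + 1, LT = q**2.

S(h_1,h_2): lcm = p*q**2. S = q**3 + p**2 + q**2 + p.
  leading term q**3: subtract (q)·h_2 from q**3 + p**2 + q**2 + p → p**2 + p*q + q**2 + p + q
  leading term p**2: no divisor's leading term divides it; move p**2 to the remainder.
  leading term p*q: subtract (1)·h_1 from p*q + q**2 + p + q → p
  leading term p: no divisor's leading term divides it; move p to the remainder.
  remainder p**2 + p ≠ 0; add k_3 = p**2 + p to the basis.

The other S-polynomials (S(h_1,k_3), S(h_2,k_3)) all reduce to 0 modulo the current basis, so we have a Gröbner basis.
Inter-reduce: drop elements whose leading term is divisible by another's, tail-reduce, and make monic.
Reduced Gröbner basis: {p**2 + p, p*q + p + q + 1, q**2 + p + 1}.

These differ, so the ideals are not equal.

No, the ideals differ.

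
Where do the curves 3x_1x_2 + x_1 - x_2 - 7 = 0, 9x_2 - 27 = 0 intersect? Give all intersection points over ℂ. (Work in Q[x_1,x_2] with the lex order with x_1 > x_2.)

Compute a lex Gröbner basis by Buchberger's algorithm.
f_1 = 3x_1x_2 + x_1 - x_2 - 7, LT = x_1x_2.
f_2 = 9x_2 - 27, LT = x_2.

S(f_1,f_2): lcm = x_1x_2. S = \tfrac{10}{3}x_1 - \tfrac{1}{3}x_2 - \tfrac{7}{3}.
  leading term x_1: no divisor's leading term divides it; move \tfrac{10}{3}x_1 to the remainder.
  leading term x_2: subtract (-\tfrac{1}{27})·f_2 from -\tfrac{1}{3}x_2 - \tfrac{7}{3} → -\tfrac{10}{3}
  leading term 1: no divisor's leading term divides it; move -\tfrac{10}{3} to the remainder.
  remainder \tfrac{10}{3}x_1 - \tfrac{10}{3} ≠ 0; add h_3 = \tfrac{10}{3}x_1 - \tfrac{10}{3} to the basis.

The other S-polynomials (S(f_1,h_3), S(f_2,h_3)) all reduce to 0 modulo the current basis, so we have a Gröbner basis.
Inter-reduce: drop elements whose leading term is divisible by another's, tail-reduce, and make monic.
Reduced Gröbner basis: {x_1 - 1, x_2 - 3}.

Elimination: the polynomial x_2 - 3 lies in the elimination ideal for x_2, so x_2 ∈ {3}. For each such x_2, the remaining basis elements (now univariate) give the rest of the solution.
  x_2 = 3: the earlier basis element becomes x_1 - 1 = 0, giving x_1 = 1 — point (1, 3).
This is the nonlinear analogue of row-reducing a linear system.

{(1, 3)}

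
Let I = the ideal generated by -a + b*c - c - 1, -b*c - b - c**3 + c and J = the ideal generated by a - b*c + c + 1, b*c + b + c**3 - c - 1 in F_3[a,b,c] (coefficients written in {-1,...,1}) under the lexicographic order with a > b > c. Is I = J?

For a fixed monomial order, each ideal has a unique reduced Gröbner basis; comparing bases decides equality.
Buchberger on the first generating set:
f_1 = -a + b*c - c - 1, LT = a.
f_2 = -b*c - b - c**3 + c, LT = b*c.

The S-polynomials (S(f_1,f_2)) all reduce to 0 modulo the current basis, so we have a Gröbner basis.
Inter-reduce: drop elements whose leading term is divisible by another's, tail-reduce, and make monic.
Reduced Gröbner basis: {a + b + c**3 + 1, b*c + b + c**3 - c}.

Buchberger on the second generating set:
h_1 = a - b*c + c + 1, LT = a.
h_2 = b*c + b + c**3 - c - 1, LT = b*c.

The S-polynomials (S(h_1,h_2)) all reduce to 0 modulo the current basis, so we have a Gröbner basis.
Inter-reduce: drop elements whose leading term is divisible by another's, tail-reduce, and make monic.
Reduced Gröbner basis: {a + b + c**3, b*c + b + c**3 - c - 1}.

The bases are distinct; the ideals are different.

No, the ideals differ.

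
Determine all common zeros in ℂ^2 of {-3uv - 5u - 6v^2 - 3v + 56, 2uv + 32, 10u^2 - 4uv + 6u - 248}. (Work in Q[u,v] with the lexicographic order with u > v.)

{(4, -4)}

Compute a lex Gröbner basis by Buchberger's algorithm.
f_1 = -3uv - 5u - 6v^2 - 3v + 56, LT = uv.
f_2 = 2uv + 32, LT = uv.
f_3 = 10u^2 - 4uv + 6u - 248, LT = u^2.

S(f_1,f_2): lcm = uv. S = 5/3u + 2v^2 + v - 104/3.
  leading term u: no divisor's leading term divides it; move 5/3u to the remainder.
  leading term v^2: no divisor's leading term divides it; move 2v^2 to the remainder.
  leading term v: no divisor's leading term divides it; move v to the remainder.
  leading term 1: no divisor's leading term divides it; move -104/3 to the remainder.
  remainder 5/3u + 2v^2 + v - 104/3 ≠ 0; add h_4 = 5/3u + 2v^2 + v - 104/3 to the basis.

S(f_1,f_3): lcm = u^2v. S = 5/3u^2 + 12/5uv^2 + 2/5uv - 56/3u + 124/5v.
  leading term u^2: subtract (1/6)·f_3 from 5/3u^2 + 12/5uv^2 + 2/5uv - 56/3u + 124/5v → 12/5uv^2 + 16/15uv - 59/3u + 124/5v + 124/3
  leading term uv^2: subtract (-4/5v)·f_1 from 12/5uv^2 + 16/15uv - 59/3u + 124/5v + 124/3 → -44/15uv - 59/3u - 24/5v^3 - 12/5v^2 + 348/5v + 124/3
  leading term uv: subtract (44/45)·f_1 from -44/15uv - 59/3u - 24/5v^3 - 12/5v^2 + 348/5v + 124/3 → -133/9u - 24/5v^3 + 52/15v^2 + 1088/15v - 604/45
  leading term u: subtract (-133/15)·h_4 from -133/9u - 24/5v^3 + 52/15v^2 + 1088/15v - 604/45 → -24/5v^3 + 106/5v^2 + 407/5v - 1604/5
  leading term v^3: no divisor's leading term divides it; move -24/5v^3 to the remainder.
  leading term v^2: no divisor's leading term divides it; move 106/5v^2 to the remainder.
  leading term v: no divisor's leading term divides it; move 407/5v to the remainder.
  leading term 1: no divisor's leading term divides it; move -1604/5 to the remainder.
  remainder -24/5v^3 + 106/5v^2 + 407/5v - 1604/5 ≠ 0; add h_5 = -24/5v^3 + 106/5v^2 + 407/5v - 1604/5 to the basis.

S(f_2,f_3): lcm = u^2v. S = 2/5uv^2 - 3/5uv + 16u + 124/5v.
  leading term uv^2: subtract (-2/15v)·f_1 from 2/5uv^2 - 3/5uv + 16u + 124/5v → -19/15uv + 16u - 4/5v^3 - 2/5v^2 + 484/15v
  leading term uv: subtract (19/45)·f_1 from -19/15uv + 16u - 4/5v^3 - 2/5v^2 + 484/15v → 163/9u - 4/5v^3 + 32/15v^2 + 503/15v - 1064/45
  leading term u: subtract (163/15)·h_4 from 163/9u - 4/5v^3 + 32/15v^2 + 503/15v - 1064/45 → -4/5v^3 - 98/5v^2 + 68/3v + 5296/15
  leading term v^3: subtract (1/6)·h_5 from -4/5v^3 - 98/5v^2 + 68/3v + 5296/15 → -347/15v^2 + 91/10v + 6098/15
  leading term v^2: no divisor's leading term divides it; move -347/15v^2 to the remainder.
  leading term v: no divisor's leading term divides it; move 91/10v to the remainder.
  leading term 1: no divisor's leading term divides it; move 6098/15 to the remainder.
  remainder -347/15v^2 + 91/10v + 6098/15 ≠ 0; add h_6 = -347/15v^2 + 91/10v + 6098/15 to the basis.

S(f_1,h_4): lcm = uv. S = 5/3u - 6/5v^3 + 7/5v^2 + 109/5v - 56/3.
  leading term u: subtract (1)·h_4 from 5/3u - 6/5v^3 + 7/5v^2 + 109/5v - 56/3 → -6/5v^3 - 3/5v^2 + 104/5v + 16
  leading term v^3: subtract (1/4)·h_5 from -6/5v^3 - 3/5v^2 + 104/5v + 16 → -59/10v^2 + 9/20v + 481/5
  leading term v^2: subtract (177/694)·h_6 from -59/10v^2 + 9/20v + 481/5 → -3246/1735v - 12984/1735
  leading term v: no divisor's leading term divides it; move -3246/1735v to the remainder.
  leading term 1: no divisor's leading term divides it; move -12984/1735 to the remainder.
  remainder -3246/1735v - 12984/1735 ≠ 0; add h_7 = -3246/1735v - 12984/1735 to the basis.

The other S-polynomials (S(f_2,h_4), S(f_3,h_4), S(f_1,h_5), S(f_2,h_5), S(f_3,h_5), S(h_4,h_5), S(f_1,h_6), S(f_2,h_6), S(f_3,h_6), S(h_4,h_6), S(h_5,h_6), S(f_1,h_7), S(f_2,h_7), S(f_3,h_7), S(h_4,h_7), S(h_5,h_7), S(h_6,h_7)) all reduce to 0 modulo the current basis, so we have a Gröbner basis.
Inter-reduce: drop elements whose leading term is divisible by another's, tail-reduce, and make monic.
Reduced Gröbner basis: {u - 4, v + 4}.

Since the basis is lex-ordered, v + 4 is univariate in v. Its roots are {-4}. Back-substituting each root into the other basis elements fixes the other coordinates.
  v = -4: the earlier basis element becomes u - 4 = 0, giving u = 4 — point (4, -4).
Check: every point annihilates each of the original generators.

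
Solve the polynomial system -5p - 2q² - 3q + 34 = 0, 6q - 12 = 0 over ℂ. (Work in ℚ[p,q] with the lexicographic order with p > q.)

{(4, 2)}

Compute a lex Gröbner basis by Buchberger's algorithm.
f_1 = -5p - 2q² - 3q + 34, LT = p.
f_2 = 6q - 12, LT = q.

S(f_1,f_2): leading monomials are coprime, so the S-polynomial reduces to 0 (Buchberger's first criterion).
Every S-polynomial of the final basis reduces to 0, so we have a Gröbner basis.
Inter-reduce: drop elements whose leading term is divisible by another's, tail-reduce, and make monic.
Reduced Gröbner basis: {p - 4, q - 2}.

From the last basis element, q - 2 = 0, so q takes values in {2}. Each choice, substituted upward through the basis, yields the corresponding point(s) of the solution set.
  q = 2: the earlier basis element becomes p - 4 = 0, giving p = 4 — point (4, 2).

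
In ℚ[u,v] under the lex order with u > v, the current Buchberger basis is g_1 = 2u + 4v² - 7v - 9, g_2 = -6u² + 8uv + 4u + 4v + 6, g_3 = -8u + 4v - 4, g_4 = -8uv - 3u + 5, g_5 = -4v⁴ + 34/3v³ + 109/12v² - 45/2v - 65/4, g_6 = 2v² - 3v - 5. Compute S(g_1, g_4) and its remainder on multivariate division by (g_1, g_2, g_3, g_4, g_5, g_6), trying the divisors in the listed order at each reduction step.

lcm(LM(g_1), LM(g_4)) = uv.
S = (lcm/LT(g_1))·g_1 − (lcm/LT(g_4))·g_4 = -⅜u + 2v³ - 7/2v² - 9/2v + ⅝.
Reduce S modulo (g_1, g_2, g_3, g_4, g_5, g_6) in that order:
  leading term u: subtract (-3/16)·g_1 from -⅜u + 2v³ - 7/2v² - 9/2v + ⅝ → 2v³ - 11/4v² - 93/16v - 17/16
  leading term v³: subtract (v)·g_6 from 2v³ - 11/4v² - 93/16v - 17/16 → ¼v² - 13/16v - 17/16
  leading term v²: subtract (⅛)·g_6 from ¼v² - 13/16v - 17/16 → -7/16v - 7/16
  leading term v: no divisor's leading term divides it; move -7/16v to the remainder.
  leading term 1: no divisor's leading term divides it; move -7/16 to the remainder.
The remainder -7/16v - 7/16 is nonzero, so it would be added as the next basis element.

S(g_1, g_4) = -⅜u + 2v³ - 7/2v² - 9/2v + ⅝; remainder on division = -7/16v - 7/16.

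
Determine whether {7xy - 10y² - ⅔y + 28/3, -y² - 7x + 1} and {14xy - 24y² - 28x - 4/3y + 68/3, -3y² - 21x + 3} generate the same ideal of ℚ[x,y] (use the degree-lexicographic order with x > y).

Yes, the ideals are equal.

Since reduced Gröbner bases are canonical representatives of ideals under a given ordering, it suffices to compute and compare them.
Buchberger on the first generating set:
f_1 = 7xy - 10y² - ⅔y + 28/3, LT = xy.
f_2 = -y² - 7x + 1, LT = y².

S(f_1,f_2): lcm = xy². S = -10/7y³ - 7x² - 2/21y² + x + 4/3y.
  leading term y³: subtract (10/7y)·f_2 from -10/7y³ - 7x² - 2/21y² + x + 4/3y → -7x² + 10xy - 2/21y² + x - 2/21y
  leading term x²: no divisor's leading term divides it; move -7x² to the remainder.
  leading term xy: subtract (10/7)·f_1 from 10xy - 2/21y² + x - 2/21y → 298/21y² + x + 6/7y - 40/3
  leading term y²: subtract (-298/21)·f_2 from 298/21y² + x + 6/7y - 40/3 → -295/3x + 6/7y + 6/7
  leading term x: no divisor's leading term divides it; move -295/3x to the remainder.
  leading term y: no divisor's leading term divides it; move 6/7y to the remainder.
  leading term 1: no divisor's leading term divides it; move 6/7 to the remainder.
  remainder -7x² - 295/3x + 6/7y + 6/7 ≠ 0; add g_3 = -7x² - 295/3x + 6/7y + 6/7 to the basis.

S(f_1,g_3): lcm = x²y. S = -10/7xy² - 99/7xy + 6/49y² + 4/3x + 6/49y.
  leading term xy²: subtract (-10/49y)·f_1 from -10/7xy² - 99/7xy + 6/49y² + 4/3x + 6/49y → -100/49y³ - 99/7xy - 2/147y² + 4/3x + 298/147y
  leading term y³: subtract (100/49y)·f_2 from -100/49y³ - 99/7xy - 2/147y² + 4/3x + 298/147y → 1/7xy - 2/147y² + 4/3x - 2/147y
  leading term xy: subtract (1/49)·f_1 from 1/7xy - 2/147y² + 4/3x - 2/147y → 4/21y² + 4/3x - 4/21
  leading term y²: subtract (-4/21)·f_2 from 4/21y² + 4/3x - 4/21 → 0
  remainder 0.

S(f_2,g_3): leading monomials are coprime, so the S-polynomial reduces to 0 (Buchberger's first criterion).
Every S-polynomial of the final basis reduces to 0, so we have a Gröbner basis.
Inter-reduce: drop elements whose leading term is divisible by another's, tail-reduce, and make monic.
Reduced Gröbner basis: {x² + 295/21x - 6/49y - 6/49, xy + 10x - 2/21y - 2/21, y² + 7x - 1}.

Buchberger on the second generating set:
h_1 = 14xy - 24y² - 28x - 4/3y + 68/3, LT = xy.
h_2 = -3y² - 21x + 3, LT = y².

S(h_1,h_2): lcm = xy². S = -12/7y³ - 7x² - 2xy - 2/21y² + x + 34/21y.
  leading term y³: subtract (4/7y)·h_2 from -12/7y³ - 7x² - 2xy - 2/21y² + x + 34/21y → -7x² + 10xy - 2/21y² + x - 2/21y
  leading term x²: no divisor's leading term divides it; move -7x² to the remainder.
  leading term xy: subtract (5/7)·h_1 from 10xy - 2/21y² + x - 2/21y → 358/21y² + 21x + 6/7y - 340/21
  leading term y²: subtract (-358/63)·h_2 from 358/21y² + 21x + 6/7y - 340/21 → -295/3x + 6/7y + 6/7
  leading term x: no divisor's leading term divides it; move -295/3x to the remainder.
  leading term y: no divisor's leading term divides it; move 6/7y to the remainder.
  leading term 1: no divisor's leading term divides it; move 6/7 to the remainder.
  remainder -7x² - 295/3x + 6/7y + 6/7 ≠ 0; add k_3 = -7x² - 295/3x + 6/7y + 6/7 to the basis.

S(h_1,k_3): lcm = x²y. S = -12/7xy² - 2x² - 99/7xy + 6/49y² + 34/21x + 6/49y.
  leading term xy²: subtract (-6/49y)·h_1 from -12/7xy² - 2x² - 99/7xy + 6/49y² + 34/21x + 6/49y → -144/49y³ - 2x² - 123/7xy - 2/49y² + 34/21x + 142/49y
  leading term y³: subtract (48/49y)·h_2 from -144/49y³ - 2x² - 123/7xy - 2/49y² + 34/21x + 142/49y → -2x² + 3xy - 2/49y² + 34/21x - 2/49y
  leading term x²: subtract (2/7)·k_3 from -2x² + 3xy - 2/49y² + 34/21x - 2/49y → 3xy - 2/49y² + 208/7x - 2/7y - 12/49
  leading term xy: subtract (3/14)·h_1 from 3xy - 2/49y² + 208/7x - 2/7y - 12/49 → 250/49y² + 250/7x - 250/49
  leading term y²: subtract (-250/147)·h_2 from 250/49y² + 250/7x - 250/49 → 0
  remainder 0.

S(h_2,k_3): leading monomials are coprime, so the S-polynomial reduces to 0 (Buchberger's first criterion).
Every S-polynomial of the final basis reduces to 0, so we have a Gröbner basis.
Inter-reduce: drop elements whose leading term is divisible by another's, tail-reduce, and make monic.
Reduced Gröbner basis: {x² + 295/21x - 6/49y - 6/49, xy + 10x - 2/21y - 2/21, y² + 7x - 1}.

These coincide, so the ideals are equal.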